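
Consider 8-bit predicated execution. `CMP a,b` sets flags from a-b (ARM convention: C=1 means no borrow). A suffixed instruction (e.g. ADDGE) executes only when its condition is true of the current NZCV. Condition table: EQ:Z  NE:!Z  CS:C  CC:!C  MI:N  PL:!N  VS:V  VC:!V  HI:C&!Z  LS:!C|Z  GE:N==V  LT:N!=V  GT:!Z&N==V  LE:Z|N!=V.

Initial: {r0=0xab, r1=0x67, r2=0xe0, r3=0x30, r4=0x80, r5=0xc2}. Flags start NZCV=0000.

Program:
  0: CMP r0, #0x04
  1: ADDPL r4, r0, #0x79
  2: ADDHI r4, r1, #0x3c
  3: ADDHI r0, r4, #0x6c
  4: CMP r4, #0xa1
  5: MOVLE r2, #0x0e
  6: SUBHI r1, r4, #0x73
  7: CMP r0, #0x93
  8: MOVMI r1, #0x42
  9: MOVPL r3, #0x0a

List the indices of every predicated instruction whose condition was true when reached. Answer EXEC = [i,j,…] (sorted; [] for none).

0: ✓ CMP  NZCV=1010
1: · ADDPL
2: ✓ ADDHI  r4←0xa3
3: ✓ ADDHI  r0←0x0f
4: ✓ CMP  NZCV=0010
5: · MOVLE
6: ✓ SUBHI  r1←0x30
7: ✓ CMP  NZCV=0000
8: · MOVMI
9: ✓ MOVPL  r3←0x0a

EXEC = [2,3,6,9]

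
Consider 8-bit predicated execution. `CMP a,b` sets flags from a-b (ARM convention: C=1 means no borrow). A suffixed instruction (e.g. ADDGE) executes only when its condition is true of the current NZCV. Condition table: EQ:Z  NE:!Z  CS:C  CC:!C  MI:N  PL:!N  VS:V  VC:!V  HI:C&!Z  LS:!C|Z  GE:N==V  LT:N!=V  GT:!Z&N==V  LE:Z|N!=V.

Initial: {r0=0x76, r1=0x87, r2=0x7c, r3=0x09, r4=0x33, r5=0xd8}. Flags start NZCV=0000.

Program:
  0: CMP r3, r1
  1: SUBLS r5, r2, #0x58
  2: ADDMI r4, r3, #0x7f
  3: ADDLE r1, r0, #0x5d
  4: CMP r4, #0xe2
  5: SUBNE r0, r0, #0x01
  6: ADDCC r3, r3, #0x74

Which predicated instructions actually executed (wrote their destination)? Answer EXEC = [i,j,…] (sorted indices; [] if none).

0: ✓ CMP  NZCV=1001
1: ✓ SUBLS  r5←0x24
2: ✓ ADDMI  r4←0x88
3: · ADDLE
4: ✓ CMP  NZCV=1000
5: ✓ SUBNE  r0←0x75
6: ✓ ADDCC  r3←0x7d

EXEC = [1,2,5,6]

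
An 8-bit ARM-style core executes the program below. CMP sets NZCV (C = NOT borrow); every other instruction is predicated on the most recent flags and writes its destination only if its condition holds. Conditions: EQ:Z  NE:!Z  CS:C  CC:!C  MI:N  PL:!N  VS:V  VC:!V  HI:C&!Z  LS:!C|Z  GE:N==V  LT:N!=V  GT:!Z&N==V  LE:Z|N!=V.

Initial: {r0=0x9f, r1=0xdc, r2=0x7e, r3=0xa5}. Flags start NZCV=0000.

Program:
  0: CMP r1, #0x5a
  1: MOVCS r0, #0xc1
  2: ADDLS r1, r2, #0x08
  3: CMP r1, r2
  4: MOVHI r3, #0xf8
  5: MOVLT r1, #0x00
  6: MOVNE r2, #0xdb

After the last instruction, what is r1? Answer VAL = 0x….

[0] flags=1010 → (cmp)
[1] flags=1010 CS?T → r0=0xc1
[2] flags=1010 LS?F → skip
[3] flags=0011 → (cmp)
[4] flags=0011 HI?T → r3=0xf8
[5] flags=0011 LT?T → r1=0x00
[6] flags=0011 NE?T → r2=0xdb

VAL = 0x00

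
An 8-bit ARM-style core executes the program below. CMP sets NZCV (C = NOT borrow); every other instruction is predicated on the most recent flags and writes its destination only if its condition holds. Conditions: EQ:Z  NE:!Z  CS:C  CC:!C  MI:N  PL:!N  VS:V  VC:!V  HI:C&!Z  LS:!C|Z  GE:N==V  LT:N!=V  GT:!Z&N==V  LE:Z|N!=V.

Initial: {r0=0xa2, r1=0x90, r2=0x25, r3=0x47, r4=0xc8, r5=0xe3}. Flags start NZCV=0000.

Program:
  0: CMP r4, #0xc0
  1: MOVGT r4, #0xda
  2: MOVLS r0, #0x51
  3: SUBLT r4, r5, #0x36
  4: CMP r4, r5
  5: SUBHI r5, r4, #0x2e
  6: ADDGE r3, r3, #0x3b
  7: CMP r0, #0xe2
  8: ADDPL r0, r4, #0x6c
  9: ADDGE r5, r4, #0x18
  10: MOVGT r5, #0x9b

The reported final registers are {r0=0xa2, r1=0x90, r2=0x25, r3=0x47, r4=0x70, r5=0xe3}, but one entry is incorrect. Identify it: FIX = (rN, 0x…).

FIX = (r4, 0xda)

0: ✓ CMP  NZCV=0010
1: ✓ MOVGT  r4←0xda
2: · MOVLS
3: · SUBLT
4: ✓ CMP  NZCV=1000
5: · SUBHI
6: · ADDGE
7: ✓ CMP  NZCV=1000
8: · ADDPL
9: · ADDGE
10: · MOVGT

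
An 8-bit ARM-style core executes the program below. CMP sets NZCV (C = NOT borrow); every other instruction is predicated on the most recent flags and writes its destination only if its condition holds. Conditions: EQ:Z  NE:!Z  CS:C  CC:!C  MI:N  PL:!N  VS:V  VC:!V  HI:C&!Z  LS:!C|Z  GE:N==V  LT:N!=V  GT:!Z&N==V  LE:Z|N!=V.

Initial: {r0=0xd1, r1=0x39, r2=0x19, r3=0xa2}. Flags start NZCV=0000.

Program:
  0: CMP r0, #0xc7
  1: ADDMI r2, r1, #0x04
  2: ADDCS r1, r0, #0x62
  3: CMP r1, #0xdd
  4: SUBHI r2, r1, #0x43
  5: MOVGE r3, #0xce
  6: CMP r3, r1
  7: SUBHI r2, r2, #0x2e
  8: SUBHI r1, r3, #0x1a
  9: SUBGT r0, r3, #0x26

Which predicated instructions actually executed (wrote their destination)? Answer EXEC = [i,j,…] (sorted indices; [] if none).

EXEC = [2,5,7,8]

[0] flags=0010 → (cmp)
[1] flags=0010 MI?F → skip
[2] flags=0010 CS?T → r1=0x33
[3] flags=0000 → (cmp)
[4] flags=0000 HI?F → skip
[5] flags=0000 GE?T → r3=0xce
[6] flags=1010 → (cmp)
[7] flags=1010 HI?T → r2=0xeb
[8] flags=1010 HI?T → r1=0xb4
[9] flags=1010 GT?F → skip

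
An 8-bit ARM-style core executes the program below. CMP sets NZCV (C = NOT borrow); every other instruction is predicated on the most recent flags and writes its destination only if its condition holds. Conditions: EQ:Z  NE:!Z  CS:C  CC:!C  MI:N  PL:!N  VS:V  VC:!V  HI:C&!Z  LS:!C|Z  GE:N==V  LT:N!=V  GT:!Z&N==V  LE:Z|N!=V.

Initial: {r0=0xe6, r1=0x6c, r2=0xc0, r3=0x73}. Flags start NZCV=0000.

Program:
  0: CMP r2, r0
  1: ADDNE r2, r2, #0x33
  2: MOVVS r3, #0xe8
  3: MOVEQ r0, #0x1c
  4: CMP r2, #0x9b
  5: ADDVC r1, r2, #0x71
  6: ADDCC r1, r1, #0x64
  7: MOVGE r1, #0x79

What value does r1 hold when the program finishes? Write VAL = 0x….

[0] flags=1000 → (cmp)
[1] flags=1000 NE?T → r2=0xf3
[2] flags=1000 VS?F → skip
[3] flags=1000 EQ?F → skip
[4] flags=0010 → (cmp)
[5] flags=0010 VC?T → r1=0x64
[6] flags=0010 CC?F → skip
[7] flags=0010 GE?T → r1=0x79

VAL = 0x79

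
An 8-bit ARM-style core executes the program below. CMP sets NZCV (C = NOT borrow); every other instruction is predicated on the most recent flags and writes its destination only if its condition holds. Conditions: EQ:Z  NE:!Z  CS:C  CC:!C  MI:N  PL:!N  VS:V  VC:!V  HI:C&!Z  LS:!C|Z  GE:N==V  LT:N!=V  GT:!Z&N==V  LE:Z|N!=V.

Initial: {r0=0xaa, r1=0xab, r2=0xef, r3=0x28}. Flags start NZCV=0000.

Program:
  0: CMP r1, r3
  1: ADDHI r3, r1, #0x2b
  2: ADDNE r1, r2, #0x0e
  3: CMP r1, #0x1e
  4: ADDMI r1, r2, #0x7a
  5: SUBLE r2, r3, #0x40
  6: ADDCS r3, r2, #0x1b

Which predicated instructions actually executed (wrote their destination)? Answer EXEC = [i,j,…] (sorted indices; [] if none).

[0] flags=1010 → (cmp)
[1] flags=1010 HI?T → r3=0xd6
[2] flags=1010 NE?T → r1=0xfd
[3] flags=1010 → (cmp)
[4] flags=1010 MI?T → r1=0x69
[5] flags=1010 LE?T → r2=0x96
[6] flags=1010 CS?T → r3=0xb1

EXEC = [1,2,4,5,6]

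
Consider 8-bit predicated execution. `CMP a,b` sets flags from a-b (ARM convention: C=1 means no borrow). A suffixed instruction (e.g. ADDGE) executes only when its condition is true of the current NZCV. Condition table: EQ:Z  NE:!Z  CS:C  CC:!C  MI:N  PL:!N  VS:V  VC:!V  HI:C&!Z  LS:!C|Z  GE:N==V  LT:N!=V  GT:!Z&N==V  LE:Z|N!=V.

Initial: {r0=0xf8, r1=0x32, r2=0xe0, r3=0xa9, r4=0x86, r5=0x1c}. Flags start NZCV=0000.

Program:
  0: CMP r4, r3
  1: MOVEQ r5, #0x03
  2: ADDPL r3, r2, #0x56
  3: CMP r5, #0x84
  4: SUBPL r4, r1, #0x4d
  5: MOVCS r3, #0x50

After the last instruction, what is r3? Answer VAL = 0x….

VAL = 0xa9

0: ✓ CMP  NZCV=1000
1: · MOVEQ
2: · ADDPL
3: ✓ CMP  NZCV=1001
4: · SUBPL
5: · MOVCS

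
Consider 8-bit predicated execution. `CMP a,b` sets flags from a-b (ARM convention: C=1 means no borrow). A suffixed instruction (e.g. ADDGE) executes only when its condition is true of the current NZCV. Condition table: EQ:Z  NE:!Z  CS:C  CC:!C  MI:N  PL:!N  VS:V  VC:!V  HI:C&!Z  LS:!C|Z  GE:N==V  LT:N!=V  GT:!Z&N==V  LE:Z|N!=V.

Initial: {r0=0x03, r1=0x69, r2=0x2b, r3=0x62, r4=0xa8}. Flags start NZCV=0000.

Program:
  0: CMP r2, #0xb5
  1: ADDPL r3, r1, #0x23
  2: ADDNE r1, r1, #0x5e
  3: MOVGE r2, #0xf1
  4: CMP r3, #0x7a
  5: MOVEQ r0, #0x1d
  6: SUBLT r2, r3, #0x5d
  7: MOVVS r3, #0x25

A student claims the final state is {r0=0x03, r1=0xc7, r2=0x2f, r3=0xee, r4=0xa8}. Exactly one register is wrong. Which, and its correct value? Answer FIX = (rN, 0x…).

FIX = (r3, 0x25)

0: ✓ CMP  NZCV=0000
1: ✓ ADDPL  r3←0x8c
2: ✓ ADDNE  r1←0xc7
3: ✓ MOVGE  r2←0xf1
4: ✓ CMP  NZCV=0011
5: · MOVEQ
6: ✓ SUBLT  r2←0x2f
7: ✓ MOVVS  r3←0x25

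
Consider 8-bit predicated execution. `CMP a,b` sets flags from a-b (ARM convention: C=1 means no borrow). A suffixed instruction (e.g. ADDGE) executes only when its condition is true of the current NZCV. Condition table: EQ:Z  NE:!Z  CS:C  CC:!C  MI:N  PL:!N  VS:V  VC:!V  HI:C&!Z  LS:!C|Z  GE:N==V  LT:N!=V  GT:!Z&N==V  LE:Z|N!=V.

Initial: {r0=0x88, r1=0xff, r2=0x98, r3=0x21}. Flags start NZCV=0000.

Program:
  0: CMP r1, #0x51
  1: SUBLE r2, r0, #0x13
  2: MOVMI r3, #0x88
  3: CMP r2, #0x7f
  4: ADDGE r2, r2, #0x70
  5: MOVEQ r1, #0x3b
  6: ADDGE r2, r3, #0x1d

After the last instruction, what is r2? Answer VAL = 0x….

VAL = 0x75

0: ✓ CMP  NZCV=1010
1: ✓ SUBLE  r2←0x75
2: ✓ MOVMI  r3←0x88
3: ✓ CMP  NZCV=1000
4: · ADDGE
5: · MOVEQ
6: · ADDGE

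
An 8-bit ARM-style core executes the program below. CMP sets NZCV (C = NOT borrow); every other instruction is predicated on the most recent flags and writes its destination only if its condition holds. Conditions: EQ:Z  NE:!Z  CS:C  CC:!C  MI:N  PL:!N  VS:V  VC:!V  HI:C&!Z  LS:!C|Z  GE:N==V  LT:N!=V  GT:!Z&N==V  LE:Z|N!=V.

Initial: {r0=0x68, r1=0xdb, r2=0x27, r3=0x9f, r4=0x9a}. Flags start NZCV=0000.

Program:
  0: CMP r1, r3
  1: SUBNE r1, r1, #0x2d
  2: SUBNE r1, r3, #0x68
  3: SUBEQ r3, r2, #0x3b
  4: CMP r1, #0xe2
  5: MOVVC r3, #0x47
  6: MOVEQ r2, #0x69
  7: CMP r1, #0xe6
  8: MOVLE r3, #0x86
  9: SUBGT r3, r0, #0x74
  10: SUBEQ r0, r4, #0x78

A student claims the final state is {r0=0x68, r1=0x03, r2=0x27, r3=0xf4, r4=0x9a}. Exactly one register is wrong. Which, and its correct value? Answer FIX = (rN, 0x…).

[0] flags=0010 → (cmp)
[1] flags=0010 NE?T → r1=0xae
[2] flags=0010 NE?T → r1=0x37
[3] flags=0010 EQ?F → skip
[4] flags=0000 → (cmp)
[5] flags=0000 VC?T → r3=0x47
[6] flags=0000 EQ?F → skip
[7] flags=0000 → (cmp)
[8] flags=0000 LE?F → skip
[9] flags=0000 GT?T → r3=0xf4
[10] flags=0000 EQ?F → skip

FIX = (r1, 0x37)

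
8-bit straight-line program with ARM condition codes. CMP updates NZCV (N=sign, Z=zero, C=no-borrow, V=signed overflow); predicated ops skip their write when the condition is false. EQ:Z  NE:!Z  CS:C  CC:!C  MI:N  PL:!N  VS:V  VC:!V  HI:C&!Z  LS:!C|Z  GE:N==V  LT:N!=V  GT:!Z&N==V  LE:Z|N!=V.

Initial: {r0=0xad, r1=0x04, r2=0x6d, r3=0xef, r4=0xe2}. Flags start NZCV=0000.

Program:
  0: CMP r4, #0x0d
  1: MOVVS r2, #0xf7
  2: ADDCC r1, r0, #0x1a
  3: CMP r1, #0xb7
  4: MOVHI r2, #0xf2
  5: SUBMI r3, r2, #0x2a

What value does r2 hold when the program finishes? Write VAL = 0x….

VAL = 0x6d

0: ✓ CMP  NZCV=1010
1: · MOVVS
2: · ADDCC
3: ✓ CMP  NZCV=0000
4: · MOVHI
5: · SUBMI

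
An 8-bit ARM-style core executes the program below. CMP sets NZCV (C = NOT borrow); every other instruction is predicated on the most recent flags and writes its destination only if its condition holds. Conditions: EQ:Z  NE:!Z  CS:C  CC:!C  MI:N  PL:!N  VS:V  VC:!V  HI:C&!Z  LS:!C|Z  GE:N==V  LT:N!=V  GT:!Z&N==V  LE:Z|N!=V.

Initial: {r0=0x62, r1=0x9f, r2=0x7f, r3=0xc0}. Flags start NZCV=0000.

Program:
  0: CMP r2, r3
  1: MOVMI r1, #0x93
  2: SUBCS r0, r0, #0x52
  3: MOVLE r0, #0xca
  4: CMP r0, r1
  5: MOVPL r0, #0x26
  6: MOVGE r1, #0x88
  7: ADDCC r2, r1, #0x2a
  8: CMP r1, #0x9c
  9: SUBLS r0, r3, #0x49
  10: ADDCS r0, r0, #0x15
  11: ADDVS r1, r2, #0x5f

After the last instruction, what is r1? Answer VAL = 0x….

[0] flags=1001 → (cmp)
[1] flags=1001 MI?T → r1=0x93
[2] flags=1001 CS?F → skip
[3] flags=1001 LE?F → skip
[4] flags=1001 → (cmp)
[5] flags=1001 PL?F → skip
[6] flags=1001 GE?T → r1=0x88
[7] flags=1001 CC?T → r2=0xb2
[8] flags=1000 → (cmp)
[9] flags=1000 LS?T → r0=0x77
[10] flags=1000 CS?F → skip
[11] flags=1000 VS?F → skip

VAL = 0x88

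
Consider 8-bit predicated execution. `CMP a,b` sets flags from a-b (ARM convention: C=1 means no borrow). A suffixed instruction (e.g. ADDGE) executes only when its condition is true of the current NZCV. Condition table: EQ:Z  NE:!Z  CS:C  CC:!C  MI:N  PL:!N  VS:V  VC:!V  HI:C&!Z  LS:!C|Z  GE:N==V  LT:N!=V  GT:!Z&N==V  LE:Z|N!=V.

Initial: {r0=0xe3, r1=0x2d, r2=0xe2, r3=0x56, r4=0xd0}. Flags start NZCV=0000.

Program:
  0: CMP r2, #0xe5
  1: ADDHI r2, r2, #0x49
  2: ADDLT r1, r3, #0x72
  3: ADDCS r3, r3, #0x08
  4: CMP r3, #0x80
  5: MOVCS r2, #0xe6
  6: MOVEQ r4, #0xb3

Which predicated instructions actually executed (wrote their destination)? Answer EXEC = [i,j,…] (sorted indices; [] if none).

0: ✓ CMP  NZCV=1000
1: · ADDHI
2: ✓ ADDLT  r1←0xc8
3: · ADDCS
4: ✓ CMP  NZCV=1001
5: · MOVCS
6: · MOVEQ

EXEC = [2]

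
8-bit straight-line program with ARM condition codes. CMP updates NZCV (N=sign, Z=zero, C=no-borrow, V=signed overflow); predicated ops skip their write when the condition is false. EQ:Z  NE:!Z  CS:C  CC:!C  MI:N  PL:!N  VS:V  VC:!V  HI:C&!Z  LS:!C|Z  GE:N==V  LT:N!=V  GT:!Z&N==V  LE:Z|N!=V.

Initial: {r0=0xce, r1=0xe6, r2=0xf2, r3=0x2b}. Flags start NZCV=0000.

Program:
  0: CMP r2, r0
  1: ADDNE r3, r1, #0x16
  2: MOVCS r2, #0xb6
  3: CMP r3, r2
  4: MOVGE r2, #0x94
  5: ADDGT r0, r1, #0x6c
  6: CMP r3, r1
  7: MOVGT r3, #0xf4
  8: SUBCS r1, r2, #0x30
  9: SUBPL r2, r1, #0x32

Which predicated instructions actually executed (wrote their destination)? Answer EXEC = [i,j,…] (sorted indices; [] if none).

EXEC = [1,2,4,5,7,8,9]

0: ✓ CMP  NZCV=0010
1: ✓ ADDNE  r3←0xfc
2: ✓ MOVCS  r2←0xb6
3: ✓ CMP  NZCV=0010
4: ✓ MOVGE  r2←0x94
5: ✓ ADDGT  r0←0x52
6: ✓ CMP  NZCV=0010
7: ✓ MOVGT  r3←0xf4
8: ✓ SUBCS  r1←0x64
9: ✓ SUBPL  r2←0x32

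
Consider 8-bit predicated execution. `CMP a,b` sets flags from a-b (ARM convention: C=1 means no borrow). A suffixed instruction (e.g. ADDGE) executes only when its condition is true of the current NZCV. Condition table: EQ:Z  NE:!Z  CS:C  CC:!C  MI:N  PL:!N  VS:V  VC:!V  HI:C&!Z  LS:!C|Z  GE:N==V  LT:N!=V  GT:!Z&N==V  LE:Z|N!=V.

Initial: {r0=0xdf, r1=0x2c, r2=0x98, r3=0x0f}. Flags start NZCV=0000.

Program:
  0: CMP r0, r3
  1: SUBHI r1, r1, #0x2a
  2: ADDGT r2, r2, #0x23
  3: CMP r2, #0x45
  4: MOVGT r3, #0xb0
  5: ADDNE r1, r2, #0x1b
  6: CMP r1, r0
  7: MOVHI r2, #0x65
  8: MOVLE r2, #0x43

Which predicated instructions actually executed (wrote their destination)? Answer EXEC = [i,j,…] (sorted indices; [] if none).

[0] flags=1010 → (cmp)
[1] flags=1010 HI?T → r1=0x02
[2] flags=1010 GT?F → skip
[3] flags=0011 → (cmp)
[4] flags=0011 GT?F → skip
[5] flags=0011 NE?T → r1=0xb3
[6] flags=1000 → (cmp)
[7] flags=1000 HI?F → skip
[8] flags=1000 LE?T → r2=0x43

EXEC = [1,5,8]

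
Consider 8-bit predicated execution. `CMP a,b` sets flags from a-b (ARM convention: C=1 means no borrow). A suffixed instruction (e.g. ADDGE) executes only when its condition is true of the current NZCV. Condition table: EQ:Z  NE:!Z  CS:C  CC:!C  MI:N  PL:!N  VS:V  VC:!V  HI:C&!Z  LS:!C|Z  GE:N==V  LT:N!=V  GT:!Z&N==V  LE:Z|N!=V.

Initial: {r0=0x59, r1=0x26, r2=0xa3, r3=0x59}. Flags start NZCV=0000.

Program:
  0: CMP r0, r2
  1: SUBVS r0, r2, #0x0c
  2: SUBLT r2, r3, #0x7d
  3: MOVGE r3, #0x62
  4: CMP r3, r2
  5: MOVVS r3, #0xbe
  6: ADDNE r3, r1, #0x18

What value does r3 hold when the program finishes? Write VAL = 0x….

VAL = 0x3e

[0] flags=1001 → (cmp)
[1] flags=1001 VS?T → r0=0x97
[2] flags=1001 LT?F → skip
[3] flags=1001 GE?T → r3=0x62
[4] flags=1001 → (cmp)
[5] flags=1001 VS?T → r3=0xbe
[6] flags=1001 NE?T → r3=0x3e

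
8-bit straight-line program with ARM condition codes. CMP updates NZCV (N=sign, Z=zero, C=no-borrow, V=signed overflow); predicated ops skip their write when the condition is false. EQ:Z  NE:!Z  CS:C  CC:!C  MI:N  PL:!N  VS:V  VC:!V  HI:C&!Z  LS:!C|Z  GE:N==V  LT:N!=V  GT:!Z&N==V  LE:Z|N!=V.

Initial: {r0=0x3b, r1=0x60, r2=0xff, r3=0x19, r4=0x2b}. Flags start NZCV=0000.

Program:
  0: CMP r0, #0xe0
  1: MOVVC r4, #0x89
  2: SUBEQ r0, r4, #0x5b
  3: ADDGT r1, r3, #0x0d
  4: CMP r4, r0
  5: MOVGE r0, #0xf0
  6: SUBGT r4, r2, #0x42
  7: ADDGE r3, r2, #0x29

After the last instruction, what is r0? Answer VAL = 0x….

VAL = 0x3b

0: ✓ CMP  NZCV=0000
1: ✓ MOVVC  r4←0x89
2: · SUBEQ
3: ✓ ADDGT  r1←0x26
4: ✓ CMP  NZCV=0011
5: · MOVGE
6: · SUBGT
7: · ADDGE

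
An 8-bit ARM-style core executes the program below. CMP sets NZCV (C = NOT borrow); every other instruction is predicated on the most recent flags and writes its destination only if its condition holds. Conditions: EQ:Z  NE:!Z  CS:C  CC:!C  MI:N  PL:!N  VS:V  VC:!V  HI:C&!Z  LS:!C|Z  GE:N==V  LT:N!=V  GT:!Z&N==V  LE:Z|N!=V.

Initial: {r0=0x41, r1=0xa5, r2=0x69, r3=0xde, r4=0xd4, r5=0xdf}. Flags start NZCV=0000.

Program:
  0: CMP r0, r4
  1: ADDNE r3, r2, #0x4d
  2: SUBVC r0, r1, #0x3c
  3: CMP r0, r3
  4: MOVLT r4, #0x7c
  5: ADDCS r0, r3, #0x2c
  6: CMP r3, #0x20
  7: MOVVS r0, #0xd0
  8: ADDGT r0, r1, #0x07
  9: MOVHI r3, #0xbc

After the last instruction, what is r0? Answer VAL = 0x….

VAL = 0x69

[0] flags=0000 → (cmp)
[1] flags=0000 NE?T → r3=0xb6
[2] flags=0000 VC?T → r0=0x69
[3] flags=1001 → (cmp)
[4] flags=1001 LT?F → skip
[5] flags=1001 CS?F → skip
[6] flags=1010 → (cmp)
[7] flags=1010 VS?F → skip
[8] flags=1010 GT?F → skip
[9] flags=1010 HI?T → r3=0xbc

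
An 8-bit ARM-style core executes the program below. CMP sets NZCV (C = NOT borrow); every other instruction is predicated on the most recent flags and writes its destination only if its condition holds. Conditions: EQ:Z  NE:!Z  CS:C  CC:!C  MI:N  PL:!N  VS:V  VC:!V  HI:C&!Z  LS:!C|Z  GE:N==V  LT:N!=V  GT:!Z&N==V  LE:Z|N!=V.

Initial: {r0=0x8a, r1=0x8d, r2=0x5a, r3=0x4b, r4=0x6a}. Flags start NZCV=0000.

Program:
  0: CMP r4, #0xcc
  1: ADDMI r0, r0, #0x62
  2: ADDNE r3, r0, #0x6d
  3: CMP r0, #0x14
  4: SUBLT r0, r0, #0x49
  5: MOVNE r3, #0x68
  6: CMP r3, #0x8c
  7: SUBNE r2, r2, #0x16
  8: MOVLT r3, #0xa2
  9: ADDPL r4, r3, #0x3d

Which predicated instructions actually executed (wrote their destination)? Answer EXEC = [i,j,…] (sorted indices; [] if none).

0: ✓ CMP  NZCV=1001
1: ✓ ADDMI  r0←0xec
2: ✓ ADDNE  r3←0x59
3: ✓ CMP  NZCV=1010
4: ✓ SUBLT  r0←0xa3
5: ✓ MOVNE  r3←0x68
6: ✓ CMP  NZCV=1001
7: ✓ SUBNE  r2←0x44
8: · MOVLT
9: · ADDPL

EXEC = [1,2,4,5,7]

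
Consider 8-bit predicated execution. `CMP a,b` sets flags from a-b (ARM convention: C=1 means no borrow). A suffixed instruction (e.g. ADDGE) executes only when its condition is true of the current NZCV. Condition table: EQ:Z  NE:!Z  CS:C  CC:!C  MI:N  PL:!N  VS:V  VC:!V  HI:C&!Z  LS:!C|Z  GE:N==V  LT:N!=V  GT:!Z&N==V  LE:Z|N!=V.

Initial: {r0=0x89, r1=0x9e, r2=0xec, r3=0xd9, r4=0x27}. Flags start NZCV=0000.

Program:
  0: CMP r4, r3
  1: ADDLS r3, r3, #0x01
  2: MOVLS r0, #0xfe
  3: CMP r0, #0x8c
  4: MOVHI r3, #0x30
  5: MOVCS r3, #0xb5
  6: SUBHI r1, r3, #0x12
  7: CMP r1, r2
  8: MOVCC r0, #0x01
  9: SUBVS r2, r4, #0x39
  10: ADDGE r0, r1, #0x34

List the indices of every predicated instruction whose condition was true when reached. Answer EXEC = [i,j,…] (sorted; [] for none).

EXEC = [1,2,4,5,6,8]

[0] flags=0000 → (cmp)
[1] flags=0000 LS?T → r3=0xda
[2] flags=0000 LS?T → r0=0xfe
[3] flags=0010 → (cmp)
[4] flags=0010 HI?T → r3=0x30
[5] flags=0010 CS?T → r3=0xb5
[6] flags=0010 HI?T → r1=0xa3
[7] flags=1000 → (cmp)
[8] flags=1000 CC?T → r0=0x01
[9] flags=1000 VS?F → skip
[10] flags=1000 GE?F → skip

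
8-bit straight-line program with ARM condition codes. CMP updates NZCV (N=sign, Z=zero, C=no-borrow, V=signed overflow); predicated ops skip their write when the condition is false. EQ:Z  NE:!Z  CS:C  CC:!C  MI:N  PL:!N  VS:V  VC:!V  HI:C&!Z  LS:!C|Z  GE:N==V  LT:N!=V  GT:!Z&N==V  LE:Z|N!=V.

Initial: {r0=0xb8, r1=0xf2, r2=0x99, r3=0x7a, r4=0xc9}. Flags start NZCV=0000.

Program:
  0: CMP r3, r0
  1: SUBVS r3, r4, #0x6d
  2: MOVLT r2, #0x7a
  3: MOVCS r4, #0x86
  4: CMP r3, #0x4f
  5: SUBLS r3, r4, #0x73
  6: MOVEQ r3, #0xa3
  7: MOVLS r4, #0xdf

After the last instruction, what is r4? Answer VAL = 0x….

[0] flags=1001 → (cmp)
[1] flags=1001 VS?T → r3=0x5c
[2] flags=1001 LT?F → skip
[3] flags=1001 CS?F → skip
[4] flags=0010 → (cmp)
[5] flags=0010 LS?F → skip
[6] flags=0010 EQ?F → skip
[7] flags=0010 LS?F → skip

VAL = 0xc9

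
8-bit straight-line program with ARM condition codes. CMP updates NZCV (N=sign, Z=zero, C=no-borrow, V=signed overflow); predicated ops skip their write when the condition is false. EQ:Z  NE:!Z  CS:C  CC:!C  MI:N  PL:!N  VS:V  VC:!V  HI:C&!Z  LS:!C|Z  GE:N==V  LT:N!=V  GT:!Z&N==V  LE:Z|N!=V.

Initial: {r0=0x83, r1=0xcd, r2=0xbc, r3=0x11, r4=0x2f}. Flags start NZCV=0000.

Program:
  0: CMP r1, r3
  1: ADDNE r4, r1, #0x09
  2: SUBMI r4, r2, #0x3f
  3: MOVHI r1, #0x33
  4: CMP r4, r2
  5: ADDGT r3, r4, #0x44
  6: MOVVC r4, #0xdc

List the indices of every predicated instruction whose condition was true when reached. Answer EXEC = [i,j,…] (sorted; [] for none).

[0] flags=1010 → (cmp)
[1] flags=1010 NE?T → r4=0xd6
[2] flags=1010 MI?T → r4=0x7d
[3] flags=1010 HI?T → r1=0x33
[4] flags=1001 → (cmp)
[5] flags=1001 GT?T → r3=0xc1
[6] flags=1001 VC?F → skip

EXEC = [1,2,3,5]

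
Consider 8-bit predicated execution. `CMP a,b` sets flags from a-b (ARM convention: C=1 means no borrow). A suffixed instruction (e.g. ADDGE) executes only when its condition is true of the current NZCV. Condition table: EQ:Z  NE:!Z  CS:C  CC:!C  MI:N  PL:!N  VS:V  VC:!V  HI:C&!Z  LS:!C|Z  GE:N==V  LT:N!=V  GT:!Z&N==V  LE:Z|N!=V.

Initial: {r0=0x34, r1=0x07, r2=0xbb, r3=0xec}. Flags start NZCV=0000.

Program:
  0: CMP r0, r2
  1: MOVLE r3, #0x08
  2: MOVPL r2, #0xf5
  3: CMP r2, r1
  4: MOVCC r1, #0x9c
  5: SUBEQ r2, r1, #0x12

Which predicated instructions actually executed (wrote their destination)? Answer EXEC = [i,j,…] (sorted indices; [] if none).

[0] flags=0000 → (cmp)
[1] flags=0000 LE?F → skip
[2] flags=0000 PL?T → r2=0xf5
[3] flags=1010 → (cmp)
[4] flags=1010 CC?F → skip
[5] flags=1010 EQ?F → skip

EXEC = [2]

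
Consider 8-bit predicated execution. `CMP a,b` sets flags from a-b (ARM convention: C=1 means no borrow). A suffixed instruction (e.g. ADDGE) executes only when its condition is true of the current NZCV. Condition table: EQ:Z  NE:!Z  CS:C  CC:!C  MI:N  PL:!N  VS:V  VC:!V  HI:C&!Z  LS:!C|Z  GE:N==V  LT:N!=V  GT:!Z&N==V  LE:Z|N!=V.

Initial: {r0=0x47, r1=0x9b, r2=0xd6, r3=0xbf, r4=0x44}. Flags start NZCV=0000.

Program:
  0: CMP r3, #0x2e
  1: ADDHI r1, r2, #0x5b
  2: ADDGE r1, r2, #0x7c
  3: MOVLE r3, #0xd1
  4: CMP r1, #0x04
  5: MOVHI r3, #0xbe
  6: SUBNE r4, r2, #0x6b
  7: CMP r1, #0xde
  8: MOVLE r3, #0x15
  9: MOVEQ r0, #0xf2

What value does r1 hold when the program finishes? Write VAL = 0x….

[0] flags=1010 → (cmp)
[1] flags=1010 HI?T → r1=0x31
[2] flags=1010 GE?F → skip
[3] flags=1010 LE?T → r3=0xd1
[4] flags=0010 → (cmp)
[5] flags=0010 HI?T → r3=0xbe
[6] flags=0010 NE?T → r4=0x6b
[7] flags=0000 → (cmp)
[8] flags=0000 LE?F → skip
[9] flags=0000 EQ?F → skip

VAL = 0x31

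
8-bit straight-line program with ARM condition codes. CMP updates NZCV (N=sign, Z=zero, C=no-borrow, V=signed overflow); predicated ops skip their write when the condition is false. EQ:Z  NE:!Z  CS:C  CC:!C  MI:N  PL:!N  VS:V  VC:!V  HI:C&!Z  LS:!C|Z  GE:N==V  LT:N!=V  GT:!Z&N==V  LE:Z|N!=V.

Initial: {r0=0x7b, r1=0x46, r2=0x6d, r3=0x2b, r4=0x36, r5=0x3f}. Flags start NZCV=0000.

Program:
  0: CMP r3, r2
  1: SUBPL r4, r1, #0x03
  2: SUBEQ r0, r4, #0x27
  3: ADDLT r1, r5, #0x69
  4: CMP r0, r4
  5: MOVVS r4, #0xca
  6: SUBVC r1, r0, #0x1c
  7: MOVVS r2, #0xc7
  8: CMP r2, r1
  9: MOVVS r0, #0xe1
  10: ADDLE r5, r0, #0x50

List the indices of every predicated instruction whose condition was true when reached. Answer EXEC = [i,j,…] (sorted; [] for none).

[0] flags=1000 → (cmp)
[1] flags=1000 PL?F → skip
[2] flags=1000 EQ?F → skip
[3] flags=1000 LT?T → r1=0xa8
[4] flags=0010 → (cmp)
[5] flags=0010 VS?F → skip
[6] flags=0010 VC?T → r1=0x5f
[7] flags=0010 VS?F → skip
[8] flags=0010 → (cmp)
[9] flags=0010 VS?F → skip
[10] flags=0010 LE?F → skip

EXEC = [3,6]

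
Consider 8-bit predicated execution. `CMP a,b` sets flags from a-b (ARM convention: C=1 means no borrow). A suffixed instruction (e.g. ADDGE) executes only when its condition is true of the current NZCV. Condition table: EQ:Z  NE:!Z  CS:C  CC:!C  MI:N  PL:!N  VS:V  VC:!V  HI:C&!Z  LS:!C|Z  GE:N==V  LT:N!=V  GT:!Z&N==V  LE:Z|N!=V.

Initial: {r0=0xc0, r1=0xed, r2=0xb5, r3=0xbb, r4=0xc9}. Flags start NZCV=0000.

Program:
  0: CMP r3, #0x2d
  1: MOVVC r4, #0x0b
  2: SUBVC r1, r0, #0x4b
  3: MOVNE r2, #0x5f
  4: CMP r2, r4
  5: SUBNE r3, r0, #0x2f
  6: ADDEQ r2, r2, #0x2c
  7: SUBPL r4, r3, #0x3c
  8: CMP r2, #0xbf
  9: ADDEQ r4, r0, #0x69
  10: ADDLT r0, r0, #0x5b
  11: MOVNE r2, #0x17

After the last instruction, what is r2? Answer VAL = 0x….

[0] flags=1010 → (cmp)
[1] flags=1010 VC?T → r4=0x0b
[2] flags=1010 VC?T → r1=0x75
[3] flags=1010 NE?T → r2=0x5f
[4] flags=0010 → (cmp)
[5] flags=0010 NE?T → r3=0x91
[6] flags=0010 EQ?F → skip
[7] flags=0010 PL?T → r4=0x55
[8] flags=1001 → (cmp)
[9] flags=1001 EQ?F → skip
[10] flags=1001 LT?F → skip
[11] flags=1001 NE?T → r2=0x17

VAL = 0x17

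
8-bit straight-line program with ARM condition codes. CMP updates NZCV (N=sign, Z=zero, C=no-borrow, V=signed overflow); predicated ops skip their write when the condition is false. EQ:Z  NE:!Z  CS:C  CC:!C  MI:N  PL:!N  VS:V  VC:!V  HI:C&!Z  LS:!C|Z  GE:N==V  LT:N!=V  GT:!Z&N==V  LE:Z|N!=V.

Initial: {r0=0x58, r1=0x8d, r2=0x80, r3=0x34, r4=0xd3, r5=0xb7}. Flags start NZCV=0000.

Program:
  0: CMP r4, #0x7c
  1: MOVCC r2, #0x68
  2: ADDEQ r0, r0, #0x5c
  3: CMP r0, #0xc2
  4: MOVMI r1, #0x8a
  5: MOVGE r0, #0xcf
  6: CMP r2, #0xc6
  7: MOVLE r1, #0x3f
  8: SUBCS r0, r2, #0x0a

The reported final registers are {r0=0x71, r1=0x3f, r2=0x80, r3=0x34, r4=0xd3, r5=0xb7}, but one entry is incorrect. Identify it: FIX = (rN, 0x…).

[0] flags=0011 → (cmp)
[1] flags=0011 CC?F → skip
[2] flags=0011 EQ?F → skip
[3] flags=1001 → (cmp)
[4] flags=1001 MI?T → r1=0x8a
[5] flags=1001 GE?T → r0=0xcf
[6] flags=1000 → (cmp)
[7] flags=1000 LE?T → r1=0x3f
[8] flags=1000 CS?F → skip

FIX = (r0, 0xcf)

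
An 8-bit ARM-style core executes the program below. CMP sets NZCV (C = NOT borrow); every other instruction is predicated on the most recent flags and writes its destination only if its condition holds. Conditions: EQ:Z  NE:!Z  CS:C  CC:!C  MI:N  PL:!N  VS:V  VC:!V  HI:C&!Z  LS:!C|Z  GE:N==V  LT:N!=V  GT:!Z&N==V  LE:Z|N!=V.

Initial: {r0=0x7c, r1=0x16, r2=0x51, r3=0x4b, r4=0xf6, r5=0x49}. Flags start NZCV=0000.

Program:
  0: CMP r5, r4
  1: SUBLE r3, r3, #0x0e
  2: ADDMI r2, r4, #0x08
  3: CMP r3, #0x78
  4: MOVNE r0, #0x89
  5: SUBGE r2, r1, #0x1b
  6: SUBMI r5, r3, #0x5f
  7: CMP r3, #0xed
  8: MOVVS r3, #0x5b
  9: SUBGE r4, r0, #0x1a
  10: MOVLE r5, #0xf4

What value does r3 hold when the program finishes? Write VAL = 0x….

[0] flags=0000 → (cmp)
[1] flags=0000 LE?F → skip
[2] flags=0000 MI?F → skip
[3] flags=1000 → (cmp)
[4] flags=1000 NE?T → r0=0x89
[5] flags=1000 GE?F → skip
[6] flags=1000 MI?T → r5=0xec
[7] flags=0000 → (cmp)
[8] flags=0000 VS?F → skip
[9] flags=0000 GE?T → r4=0x6f
[10] flags=0000 LE?F → skip

VAL = 0x4b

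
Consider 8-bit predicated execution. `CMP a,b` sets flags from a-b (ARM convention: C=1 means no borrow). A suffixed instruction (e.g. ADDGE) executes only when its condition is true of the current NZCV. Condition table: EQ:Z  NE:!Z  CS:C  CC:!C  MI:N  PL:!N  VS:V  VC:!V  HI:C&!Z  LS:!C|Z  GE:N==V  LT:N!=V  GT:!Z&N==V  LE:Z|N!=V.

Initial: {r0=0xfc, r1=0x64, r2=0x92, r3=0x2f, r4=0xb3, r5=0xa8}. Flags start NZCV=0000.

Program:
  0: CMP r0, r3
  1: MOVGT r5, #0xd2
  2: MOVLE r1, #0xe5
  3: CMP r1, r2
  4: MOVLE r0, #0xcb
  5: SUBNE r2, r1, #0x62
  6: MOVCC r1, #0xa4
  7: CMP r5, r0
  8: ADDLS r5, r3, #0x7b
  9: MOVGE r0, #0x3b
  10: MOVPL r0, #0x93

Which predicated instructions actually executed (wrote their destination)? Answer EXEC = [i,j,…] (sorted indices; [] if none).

0: ✓ CMP  NZCV=1010
1: · MOVGT
2: ✓ MOVLE  r1←0xe5
3: ✓ CMP  NZCV=0010
4: · MOVLE
5: ✓ SUBNE  r2←0x83
6: · MOVCC
7: ✓ CMP  NZCV=1000
8: ✓ ADDLS  r5←0xaa
9: · MOVGE
10: · MOVPL

EXEC = [2,5,8]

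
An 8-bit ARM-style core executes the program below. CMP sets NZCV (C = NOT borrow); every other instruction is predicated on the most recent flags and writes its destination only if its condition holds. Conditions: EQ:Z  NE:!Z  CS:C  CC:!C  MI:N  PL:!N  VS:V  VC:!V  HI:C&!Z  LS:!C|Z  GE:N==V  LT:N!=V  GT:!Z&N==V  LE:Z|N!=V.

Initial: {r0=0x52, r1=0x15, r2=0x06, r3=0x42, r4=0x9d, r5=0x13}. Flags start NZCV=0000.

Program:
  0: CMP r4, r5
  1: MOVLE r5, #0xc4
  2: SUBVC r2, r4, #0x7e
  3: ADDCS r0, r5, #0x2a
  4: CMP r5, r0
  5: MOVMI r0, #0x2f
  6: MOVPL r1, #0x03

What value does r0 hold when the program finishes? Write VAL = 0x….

[0] flags=1010 → (cmp)
[1] flags=1010 LE?T → r5=0xc4
[2] flags=1010 VC?T → r2=0x1f
[3] flags=1010 CS?T → r0=0xee
[4] flags=1000 → (cmp)
[5] flags=1000 MI?T → r0=0x2f
[6] flags=1000 PL?F → skip

VAL = 0x2f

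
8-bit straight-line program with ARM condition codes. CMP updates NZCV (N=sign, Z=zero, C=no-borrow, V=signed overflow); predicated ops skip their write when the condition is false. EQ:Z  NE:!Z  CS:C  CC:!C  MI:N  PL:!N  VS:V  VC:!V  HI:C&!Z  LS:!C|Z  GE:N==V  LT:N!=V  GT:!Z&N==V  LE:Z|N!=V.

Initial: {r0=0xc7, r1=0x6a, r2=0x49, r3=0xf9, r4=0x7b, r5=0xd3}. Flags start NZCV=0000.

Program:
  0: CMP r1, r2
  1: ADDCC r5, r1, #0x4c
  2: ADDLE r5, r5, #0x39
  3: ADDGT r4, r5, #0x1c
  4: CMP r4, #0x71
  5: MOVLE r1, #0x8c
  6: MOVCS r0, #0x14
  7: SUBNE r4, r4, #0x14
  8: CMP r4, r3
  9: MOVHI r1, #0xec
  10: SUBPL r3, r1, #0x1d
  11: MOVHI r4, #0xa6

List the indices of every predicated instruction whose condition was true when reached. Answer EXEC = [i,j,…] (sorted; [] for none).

[0] flags=0010 → (cmp)
[1] flags=0010 CC?F → skip
[2] flags=0010 LE?F → skip
[3] flags=0010 GT?T → r4=0xef
[4] flags=0011 → (cmp)
[5] flags=0011 LE?T → r1=0x8c
[6] flags=0011 CS?T → r0=0x14
[7] flags=0011 NE?T → r4=0xdb
[8] flags=1000 → (cmp)
[9] flags=1000 HI?F → skip
[10] flags=1000 PL?F → skip
[11] flags=1000 HI?F → skip

EXEC = [3,5,6,7]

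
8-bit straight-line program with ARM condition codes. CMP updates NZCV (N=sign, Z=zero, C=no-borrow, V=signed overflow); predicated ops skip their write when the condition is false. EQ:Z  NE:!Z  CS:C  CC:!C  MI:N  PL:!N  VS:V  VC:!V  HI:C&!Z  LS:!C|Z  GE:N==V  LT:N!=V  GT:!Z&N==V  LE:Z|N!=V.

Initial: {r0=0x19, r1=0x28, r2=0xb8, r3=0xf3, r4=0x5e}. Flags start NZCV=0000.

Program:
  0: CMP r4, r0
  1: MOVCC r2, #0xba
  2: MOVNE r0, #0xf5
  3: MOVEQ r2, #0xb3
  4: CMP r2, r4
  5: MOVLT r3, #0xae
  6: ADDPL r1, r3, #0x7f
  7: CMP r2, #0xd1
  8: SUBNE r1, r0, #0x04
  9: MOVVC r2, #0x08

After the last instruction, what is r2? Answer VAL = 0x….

VAL = 0x08

0: ✓ CMP  NZCV=0010
1: · MOVCC
2: ✓ MOVNE  r0←0xf5
3: · MOVEQ
4: ✓ CMP  NZCV=0011
5: ✓ MOVLT  r3←0xae
6: ✓ ADDPL  r1←0x2d
7: ✓ CMP  NZCV=1000
8: ✓ SUBNE  r1←0xf1
9: ✓ MOVVC  r2←0x08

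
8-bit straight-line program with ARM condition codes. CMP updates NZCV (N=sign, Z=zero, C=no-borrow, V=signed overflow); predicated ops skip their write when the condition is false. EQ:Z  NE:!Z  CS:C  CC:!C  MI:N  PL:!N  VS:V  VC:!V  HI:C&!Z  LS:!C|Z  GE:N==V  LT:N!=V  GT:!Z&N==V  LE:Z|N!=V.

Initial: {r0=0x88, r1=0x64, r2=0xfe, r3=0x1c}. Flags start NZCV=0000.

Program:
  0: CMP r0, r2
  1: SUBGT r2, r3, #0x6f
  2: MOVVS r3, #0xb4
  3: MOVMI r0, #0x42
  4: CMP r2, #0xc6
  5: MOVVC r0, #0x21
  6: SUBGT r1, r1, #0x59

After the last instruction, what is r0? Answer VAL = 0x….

0: ✓ CMP  NZCV=1000
1: · SUBGT
2: · MOVVS
3: ✓ MOVMI  r0←0x42
4: ✓ CMP  NZCV=0010
5: ✓ MOVVC  r0←0x21
6: ✓ SUBGT  r1←0x0b

VAL = 0x21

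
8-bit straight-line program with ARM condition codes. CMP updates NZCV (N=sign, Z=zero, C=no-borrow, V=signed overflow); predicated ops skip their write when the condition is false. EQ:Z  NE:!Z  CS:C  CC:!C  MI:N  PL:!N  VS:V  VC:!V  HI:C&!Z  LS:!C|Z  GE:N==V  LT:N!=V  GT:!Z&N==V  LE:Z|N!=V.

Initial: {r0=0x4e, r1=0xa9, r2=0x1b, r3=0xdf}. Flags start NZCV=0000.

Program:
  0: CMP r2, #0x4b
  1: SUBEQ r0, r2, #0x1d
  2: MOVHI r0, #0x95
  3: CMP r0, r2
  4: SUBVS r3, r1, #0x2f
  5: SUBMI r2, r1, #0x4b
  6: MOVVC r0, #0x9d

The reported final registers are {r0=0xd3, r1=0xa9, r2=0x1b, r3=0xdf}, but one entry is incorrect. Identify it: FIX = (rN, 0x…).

FIX = (r0, 0x9d)

0: ✓ CMP  NZCV=1000
1: · SUBEQ
2: · MOVHI
3: ✓ CMP  NZCV=0010
4: · SUBVS
5: · SUBMI
6: ✓ MOVVC  r0←0x9d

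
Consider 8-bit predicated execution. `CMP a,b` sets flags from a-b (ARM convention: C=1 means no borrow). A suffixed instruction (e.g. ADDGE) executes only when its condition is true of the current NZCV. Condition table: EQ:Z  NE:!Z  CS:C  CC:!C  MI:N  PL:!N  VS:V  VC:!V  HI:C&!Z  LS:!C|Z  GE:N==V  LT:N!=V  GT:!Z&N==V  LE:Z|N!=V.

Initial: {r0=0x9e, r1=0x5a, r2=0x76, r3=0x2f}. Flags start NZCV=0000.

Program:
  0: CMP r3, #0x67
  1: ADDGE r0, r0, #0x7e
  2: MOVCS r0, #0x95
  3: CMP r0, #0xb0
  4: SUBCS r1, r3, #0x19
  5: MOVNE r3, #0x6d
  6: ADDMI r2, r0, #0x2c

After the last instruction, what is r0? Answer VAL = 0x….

VAL = 0x9e

[0] flags=1000 → (cmp)
[1] flags=1000 GE?F → skip
[2] flags=1000 CS?F → skip
[3] flags=1000 → (cmp)
[4] flags=1000 CS?F → skip
[5] flags=1000 NE?T → r3=0x6d
[6] flags=1000 MI?T → r2=0xca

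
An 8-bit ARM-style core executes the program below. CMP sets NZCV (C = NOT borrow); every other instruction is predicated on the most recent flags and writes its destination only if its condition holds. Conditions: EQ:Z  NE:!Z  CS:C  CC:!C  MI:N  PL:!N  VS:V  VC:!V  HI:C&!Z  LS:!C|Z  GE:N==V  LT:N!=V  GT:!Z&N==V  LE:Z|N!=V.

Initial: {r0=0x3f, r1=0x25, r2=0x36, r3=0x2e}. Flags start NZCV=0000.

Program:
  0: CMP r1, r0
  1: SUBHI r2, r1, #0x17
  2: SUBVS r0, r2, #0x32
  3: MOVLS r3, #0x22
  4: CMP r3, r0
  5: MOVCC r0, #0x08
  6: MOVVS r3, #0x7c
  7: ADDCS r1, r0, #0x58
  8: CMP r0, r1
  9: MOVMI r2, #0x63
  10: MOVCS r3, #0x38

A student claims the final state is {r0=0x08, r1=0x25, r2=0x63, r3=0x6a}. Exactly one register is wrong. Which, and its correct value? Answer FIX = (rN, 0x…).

FIX = (r3, 0x22)

0: ✓ CMP  NZCV=1000
1: · SUBHI
2: · SUBVS
3: ✓ MOVLS  r3←0x22
4: ✓ CMP  NZCV=1000
5: ✓ MOVCC  r0←0x08
6: · MOVVS
7: · ADDCS
8: ✓ CMP  NZCV=1000
9: ✓ MOVMI  r2←0x63
10: · MOVCS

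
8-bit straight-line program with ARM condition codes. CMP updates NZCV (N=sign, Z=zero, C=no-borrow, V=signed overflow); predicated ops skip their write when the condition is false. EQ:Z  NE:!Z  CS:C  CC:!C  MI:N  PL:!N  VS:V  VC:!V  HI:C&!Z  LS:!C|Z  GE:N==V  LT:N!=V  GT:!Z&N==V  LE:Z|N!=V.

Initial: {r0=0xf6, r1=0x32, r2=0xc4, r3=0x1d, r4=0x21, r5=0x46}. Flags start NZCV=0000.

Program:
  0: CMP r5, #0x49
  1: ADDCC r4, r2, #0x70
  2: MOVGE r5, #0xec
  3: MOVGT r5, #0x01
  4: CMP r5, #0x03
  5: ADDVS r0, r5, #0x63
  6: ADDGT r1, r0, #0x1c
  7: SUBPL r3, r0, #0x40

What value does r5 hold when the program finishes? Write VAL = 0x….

VAL = 0x46

[0] flags=1000 → (cmp)
[1] flags=1000 CC?T → r4=0x34
[2] flags=1000 GE?F → skip
[3] flags=1000 GT?F → skip
[4] flags=0010 → (cmp)
[5] flags=0010 VS?F → skip
[6] flags=0010 GT?T → r1=0x12
[7] flags=0010 PL?T → r3=0xb6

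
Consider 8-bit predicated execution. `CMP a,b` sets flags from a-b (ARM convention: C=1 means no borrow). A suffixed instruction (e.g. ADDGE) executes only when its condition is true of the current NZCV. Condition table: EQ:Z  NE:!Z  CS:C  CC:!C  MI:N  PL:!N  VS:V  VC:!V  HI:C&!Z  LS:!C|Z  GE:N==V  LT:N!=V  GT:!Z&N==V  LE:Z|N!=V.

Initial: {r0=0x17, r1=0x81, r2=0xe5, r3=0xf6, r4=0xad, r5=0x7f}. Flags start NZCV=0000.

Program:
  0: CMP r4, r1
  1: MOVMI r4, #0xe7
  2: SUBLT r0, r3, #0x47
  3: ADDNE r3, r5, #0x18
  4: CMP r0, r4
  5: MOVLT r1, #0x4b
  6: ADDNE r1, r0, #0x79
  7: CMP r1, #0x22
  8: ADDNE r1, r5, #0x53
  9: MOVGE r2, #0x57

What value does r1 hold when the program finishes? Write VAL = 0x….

[0] flags=0010 → (cmp)
[1] flags=0010 MI?F → skip
[2] flags=0010 LT?F → skip
[3] flags=0010 NE?T → r3=0x97
[4] flags=0000 → (cmp)
[5] flags=0000 LT?F → skip
[6] flags=0000 NE?T → r1=0x90
[7] flags=0011 → (cmp)
[8] flags=0011 NE?T → r1=0xd2
[9] flags=0011 GE?F → skip

VAL = 0xd2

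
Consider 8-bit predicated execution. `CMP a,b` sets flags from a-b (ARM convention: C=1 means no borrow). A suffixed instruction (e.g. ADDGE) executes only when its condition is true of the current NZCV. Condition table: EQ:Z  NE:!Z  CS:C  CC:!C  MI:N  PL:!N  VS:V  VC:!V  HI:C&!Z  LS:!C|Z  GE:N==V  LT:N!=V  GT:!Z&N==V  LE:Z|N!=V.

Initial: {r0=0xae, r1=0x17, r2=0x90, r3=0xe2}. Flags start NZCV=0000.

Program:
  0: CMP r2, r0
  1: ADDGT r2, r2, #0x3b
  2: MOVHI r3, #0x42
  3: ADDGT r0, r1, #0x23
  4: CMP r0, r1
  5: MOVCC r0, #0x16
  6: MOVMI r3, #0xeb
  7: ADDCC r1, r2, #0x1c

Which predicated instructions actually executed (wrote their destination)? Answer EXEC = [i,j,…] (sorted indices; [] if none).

0: ✓ CMP  NZCV=1000
1: · ADDGT
2: · MOVHI
3: · ADDGT
4: ✓ CMP  NZCV=1010
5: · MOVCC
6: ✓ MOVMI  r3←0xeb
7: · ADDCC

EXEC = [6]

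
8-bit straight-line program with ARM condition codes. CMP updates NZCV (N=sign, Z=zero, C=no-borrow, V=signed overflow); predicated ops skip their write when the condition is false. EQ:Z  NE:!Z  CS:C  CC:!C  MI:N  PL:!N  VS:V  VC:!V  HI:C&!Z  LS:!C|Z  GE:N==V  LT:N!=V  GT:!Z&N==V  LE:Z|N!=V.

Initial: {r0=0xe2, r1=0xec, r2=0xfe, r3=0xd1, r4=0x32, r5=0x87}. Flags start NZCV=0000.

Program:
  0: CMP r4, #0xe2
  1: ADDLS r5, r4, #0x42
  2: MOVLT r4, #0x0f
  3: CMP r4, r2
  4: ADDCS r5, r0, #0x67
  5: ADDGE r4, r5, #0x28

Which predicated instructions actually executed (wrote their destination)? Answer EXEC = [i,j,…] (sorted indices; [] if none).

EXEC = [1,5]

0: ✓ CMP  NZCV=0000
1: ✓ ADDLS  r5←0x74
2: · MOVLT
3: ✓ CMP  NZCV=0000
4: · ADDCS
5: ✓ ADDGE  r4←0x9c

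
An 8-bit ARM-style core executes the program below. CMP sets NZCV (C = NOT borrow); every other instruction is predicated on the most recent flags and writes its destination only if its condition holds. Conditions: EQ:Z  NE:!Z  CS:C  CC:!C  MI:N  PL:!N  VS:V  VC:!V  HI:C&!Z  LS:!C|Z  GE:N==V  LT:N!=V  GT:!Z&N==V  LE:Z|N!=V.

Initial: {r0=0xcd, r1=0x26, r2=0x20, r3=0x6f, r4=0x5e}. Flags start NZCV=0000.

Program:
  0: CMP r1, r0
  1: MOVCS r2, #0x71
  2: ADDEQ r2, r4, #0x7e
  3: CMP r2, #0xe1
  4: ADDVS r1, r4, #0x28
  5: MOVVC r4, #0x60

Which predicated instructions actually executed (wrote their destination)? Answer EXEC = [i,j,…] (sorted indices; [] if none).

[0] flags=0000 → (cmp)
[1] flags=0000 CS?F → skip
[2] flags=0000 EQ?F → skip
[3] flags=0000 → (cmp)
[4] flags=0000 VS?F → skip
[5] flags=0000 VC?T → r4=0x60

EXEC = [5]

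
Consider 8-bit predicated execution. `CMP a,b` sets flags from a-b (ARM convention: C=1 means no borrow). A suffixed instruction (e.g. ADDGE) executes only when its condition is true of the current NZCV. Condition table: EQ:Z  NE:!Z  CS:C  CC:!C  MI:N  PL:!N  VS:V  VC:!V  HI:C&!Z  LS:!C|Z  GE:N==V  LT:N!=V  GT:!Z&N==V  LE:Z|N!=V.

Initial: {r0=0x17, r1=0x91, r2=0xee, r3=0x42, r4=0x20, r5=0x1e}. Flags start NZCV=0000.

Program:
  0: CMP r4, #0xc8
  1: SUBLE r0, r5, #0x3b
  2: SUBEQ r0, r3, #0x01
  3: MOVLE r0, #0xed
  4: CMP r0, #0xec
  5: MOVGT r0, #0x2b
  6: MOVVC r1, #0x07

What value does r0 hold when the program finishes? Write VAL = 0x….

0: ✓ CMP  NZCV=0000
1: · SUBLE
2: · SUBEQ
3: · MOVLE
4: ✓ CMP  NZCV=0000
5: ✓ MOVGT  r0←0x2b
6: ✓ MOVVC  r1←0x07

VAL = 0x2b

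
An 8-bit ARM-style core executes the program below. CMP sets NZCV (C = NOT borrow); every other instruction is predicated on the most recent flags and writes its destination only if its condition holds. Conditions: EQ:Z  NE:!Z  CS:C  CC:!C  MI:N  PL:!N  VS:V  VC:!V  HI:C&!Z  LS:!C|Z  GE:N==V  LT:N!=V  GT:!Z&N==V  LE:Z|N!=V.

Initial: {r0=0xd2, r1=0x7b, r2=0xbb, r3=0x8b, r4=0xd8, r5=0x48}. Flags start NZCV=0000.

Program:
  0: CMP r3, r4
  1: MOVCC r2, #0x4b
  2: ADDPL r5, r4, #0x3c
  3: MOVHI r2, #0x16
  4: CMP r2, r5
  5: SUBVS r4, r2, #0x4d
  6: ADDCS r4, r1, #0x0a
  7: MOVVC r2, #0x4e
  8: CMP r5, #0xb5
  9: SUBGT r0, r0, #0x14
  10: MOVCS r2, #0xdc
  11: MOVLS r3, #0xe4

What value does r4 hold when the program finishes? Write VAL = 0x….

[0] flags=1000 → (cmp)
[1] flags=1000 CC?T → r2=0x4b
[2] flags=1000 PL?F → skip
[3] flags=1000 HI?F → skip
[4] flags=0010 → (cmp)
[5] flags=0010 VS?F → skip
[6] flags=0010 CS?T → r4=0x85
[7] flags=0010 VC?T → r2=0x4e
[8] flags=1001 → (cmp)
[9] flags=1001 GT?T → r0=0xbe
[10] flags=1001 CS?F → skip
[11] flags=1001 LS?T → r3=0xe4

VAL = 0x85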